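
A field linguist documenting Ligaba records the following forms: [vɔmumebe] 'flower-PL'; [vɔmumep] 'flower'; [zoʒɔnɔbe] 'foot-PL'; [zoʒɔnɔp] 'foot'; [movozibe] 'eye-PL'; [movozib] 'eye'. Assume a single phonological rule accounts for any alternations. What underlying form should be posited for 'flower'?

/vɔmumep/

'flower' shows [b] ~ [p] at the end of the stem ([vɔmumebe] vs [vɔmumep]).
If /b/ were underlying and a rule turned it into [p] in isolation, 'eye' would also alternate; but it has [b] in both [movozibe] and [movozib].
Therefore /p/ is basic and [b] is derived by intervocalic voicing (voiceless stops become voiced between vowels).
So 'flower' = /vɔmumep/.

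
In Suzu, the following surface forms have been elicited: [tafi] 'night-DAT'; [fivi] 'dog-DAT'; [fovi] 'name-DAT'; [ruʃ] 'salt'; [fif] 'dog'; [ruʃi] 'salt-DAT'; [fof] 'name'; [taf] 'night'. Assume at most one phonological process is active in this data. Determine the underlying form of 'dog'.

The root 'dog' surfaces as [fivi] and [fif], with a stem-final [v] ~ [f] alternation.
If /f/ were underlying and a rule turned it into [v] before the DAT suffix, 'night' would also alternate; but it has [f] in both [tafi] and [taf].
So /v/ is underlying, and a rule of word-final obstruent devoicing — voiced obstruents become voiceless word-finally — gives [f].

/fiv/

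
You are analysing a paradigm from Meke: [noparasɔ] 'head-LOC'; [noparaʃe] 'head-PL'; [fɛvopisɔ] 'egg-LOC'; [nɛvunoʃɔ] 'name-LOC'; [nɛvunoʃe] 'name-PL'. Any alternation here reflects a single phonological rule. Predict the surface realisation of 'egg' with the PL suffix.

[fɛvopiʃe]

'head' shows [s] ~ [ʃ] at the end of the stem ([noparasɔ] vs [noparaʃe]).
Compare 'name', with invariant [ʃ] in [nɛvunoʃɔ] and [nɛvunoʃe]: an analysis with underlying /ʃ/ and a rule producing [s] before the LOC suffix would wrongly predict alternation here too.
The alternation reflects palatalization before a front vowel: /s/ becomes palato-alveolar [ʃ] before a front vowel. /s/ is underlying.
From [fɛvopisɔ] the stem 'egg' is /fɛvopis/; before a front vowel this yields [fɛvopiʃe].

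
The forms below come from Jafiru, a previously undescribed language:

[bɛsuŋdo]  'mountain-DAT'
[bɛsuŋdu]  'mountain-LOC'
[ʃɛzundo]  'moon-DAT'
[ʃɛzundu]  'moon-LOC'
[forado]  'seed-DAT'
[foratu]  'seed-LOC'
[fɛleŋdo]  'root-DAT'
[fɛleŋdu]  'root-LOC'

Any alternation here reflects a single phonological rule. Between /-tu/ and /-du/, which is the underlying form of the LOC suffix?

/-tu/

The LOC morpheme has two allomorphs, [-du] and [-tu].
The DAT suffix, which begins with [d], is invariant after every stem; so [d] is not altered by any rule here.
So the underlying form is /-tu/, and voiceless stops become voiced after a nasal.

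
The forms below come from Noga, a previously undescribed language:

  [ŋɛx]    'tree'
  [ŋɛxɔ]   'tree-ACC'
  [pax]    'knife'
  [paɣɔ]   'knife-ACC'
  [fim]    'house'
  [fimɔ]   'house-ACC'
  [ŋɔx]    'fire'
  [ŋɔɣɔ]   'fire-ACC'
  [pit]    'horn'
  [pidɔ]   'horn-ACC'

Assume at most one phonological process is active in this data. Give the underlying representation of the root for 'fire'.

The stem for 'fire' ends in [x] in [ŋɔx] but [ɣ] in [ŋɔɣɔ].
Compare 'tree', with invariant [x] in [ŋɛx] and [ŋɛxɔ]: an analysis with underlying /x/ and a rule producing [ɣ] before the ACC suffix would wrongly predict alternation here too.
So /ɣ/ is underlying, and a rule of word-final obstruent devoicing — voiced obstruents become voiceless word-finally — gives [x].

/ŋɔɣ/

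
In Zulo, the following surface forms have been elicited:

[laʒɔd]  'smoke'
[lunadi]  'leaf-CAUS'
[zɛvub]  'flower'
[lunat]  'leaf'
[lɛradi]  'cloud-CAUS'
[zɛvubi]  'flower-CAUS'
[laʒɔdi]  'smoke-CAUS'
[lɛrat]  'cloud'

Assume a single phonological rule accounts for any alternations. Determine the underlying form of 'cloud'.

The root 'cloud' surfaces as [lɛrat] and [lɛradi], with a stem-final [t] ~ [d] alternation.
If /d/ were underlying and a rule turned it into [t] in isolation, 'smoke' would also alternate; but it has [d] in both [laʒɔd] and [laʒɔdi].
The alternation reflects intervocalic voicing: voiceless stops become voiced between vowels. /t/ is underlying.
Hence 'cloud' is /lɛrat/ underlyingly.

/lɛrat/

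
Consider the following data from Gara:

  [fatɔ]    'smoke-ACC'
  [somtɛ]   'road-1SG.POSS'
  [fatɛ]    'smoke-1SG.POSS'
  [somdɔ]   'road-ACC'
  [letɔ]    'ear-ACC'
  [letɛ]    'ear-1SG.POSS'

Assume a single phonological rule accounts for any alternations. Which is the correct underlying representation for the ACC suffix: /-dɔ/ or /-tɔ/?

The ACC morpheme has two allomorphs, [-dɔ] and [-tɔ].
By contrast the 1SG.POSS suffix keeps its initial [t] throughout — that segment must be underlying.
The ACC suffix is therefore /-dɔ/ underlyingly, with post-vocalic devoicing: voiced stops become voiceless after a vowel.

/-dɔ/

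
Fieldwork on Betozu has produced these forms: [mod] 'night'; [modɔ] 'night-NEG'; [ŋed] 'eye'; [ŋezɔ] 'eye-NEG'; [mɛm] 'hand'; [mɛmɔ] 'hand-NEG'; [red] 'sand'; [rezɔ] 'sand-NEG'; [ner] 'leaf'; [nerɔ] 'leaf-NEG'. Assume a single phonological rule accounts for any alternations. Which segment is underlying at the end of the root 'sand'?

The root 'sand' surfaces as [red] and [rezɔ], with a stem-final [d] ~ [z] alternation.
But 'night' keeps [d] in both environments ([mod], [modɔ]), so there is no rule changing /d/ to [z] before the NEG suffix.
The alternation reflects word-final hardening: voiced fricatives become stops word-finally. /z/ is underlying.

/z/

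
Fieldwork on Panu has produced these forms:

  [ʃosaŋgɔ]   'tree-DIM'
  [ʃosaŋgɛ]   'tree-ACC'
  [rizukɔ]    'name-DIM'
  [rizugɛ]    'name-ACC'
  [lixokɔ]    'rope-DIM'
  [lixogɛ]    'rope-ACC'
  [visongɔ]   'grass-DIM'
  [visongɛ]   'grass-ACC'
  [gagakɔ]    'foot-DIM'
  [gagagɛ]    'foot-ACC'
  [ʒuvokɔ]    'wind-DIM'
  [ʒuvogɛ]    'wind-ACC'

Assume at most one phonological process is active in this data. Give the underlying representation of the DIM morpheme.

/-kɔ/

The DIM suffix surfaces as [-gɔ] and [-kɔ], depending on the final segment of the stem.
By contrast the ACC suffix keeps its initial [g] throughout — that segment must be underlying.
So the underlying form is /-kɔ/, and voiceless stops become voiced after a nasal.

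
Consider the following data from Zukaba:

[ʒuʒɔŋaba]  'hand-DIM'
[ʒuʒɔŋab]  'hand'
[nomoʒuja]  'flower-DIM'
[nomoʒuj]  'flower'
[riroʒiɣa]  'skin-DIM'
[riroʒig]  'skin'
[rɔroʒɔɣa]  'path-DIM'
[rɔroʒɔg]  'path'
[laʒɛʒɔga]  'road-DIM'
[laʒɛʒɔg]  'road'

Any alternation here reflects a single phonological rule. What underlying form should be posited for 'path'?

The stem for 'path' ends in [ɣ] in [rɔroʒɔɣa] but [g] in [rɔroʒɔg].
But 'road' keeps [g] in both environments ([laʒɛʒɔga], [laʒɛʒɔg]), so there is no rule changing /g/ to [ɣ] before the DIM suffix.
The alternation reflects word-final hardening: voiced fricatives become stops word-finally. /ɣ/ is underlying.

/rɔroʒɔɣ/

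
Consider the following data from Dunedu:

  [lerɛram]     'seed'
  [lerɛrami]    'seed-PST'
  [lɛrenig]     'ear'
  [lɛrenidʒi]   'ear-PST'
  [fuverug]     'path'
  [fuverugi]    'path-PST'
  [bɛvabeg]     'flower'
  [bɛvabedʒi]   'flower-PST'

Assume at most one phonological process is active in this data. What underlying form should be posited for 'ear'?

In [lɛrenig] and [lɛrenidʒi] the final segment of 'ear' alternates: [g] ~ [dʒ].
But 'path' keeps [g] in both environments ([fuverug], [fuverugi]), so there is no rule changing /g/ to [dʒ] before the PST suffix.
The underlying segment must be /dʒ/; palato-alveolar /dʒ/ becomes [g] when no front vowel follows, yielding [g] there.
So 'ear' = /lɛrenidʒ/.

/lɛrenidʒ/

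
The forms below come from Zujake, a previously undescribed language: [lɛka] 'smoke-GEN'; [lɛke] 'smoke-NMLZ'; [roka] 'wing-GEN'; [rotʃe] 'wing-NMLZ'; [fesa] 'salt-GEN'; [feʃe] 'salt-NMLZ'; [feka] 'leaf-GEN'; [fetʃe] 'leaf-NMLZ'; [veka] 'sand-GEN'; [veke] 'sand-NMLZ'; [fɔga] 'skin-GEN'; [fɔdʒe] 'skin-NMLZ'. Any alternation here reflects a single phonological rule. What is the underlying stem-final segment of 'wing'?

The stem for 'wing' ends in [k] in [roka] but [tʃ] in [rotʃe].
The stem 'sand' ([veka], [veke]) shows [k] unchanged in both environments, so [k] cannot be basic with [tʃ] derived before the NMLZ suffix.
The underlying segment must be /tʃ/; palato-alveolar /tʃ/, /dʒ/ and /ʃ/ become [k], [g] and [s] when no front vowel follows, yielding [k] there.

/tʃ/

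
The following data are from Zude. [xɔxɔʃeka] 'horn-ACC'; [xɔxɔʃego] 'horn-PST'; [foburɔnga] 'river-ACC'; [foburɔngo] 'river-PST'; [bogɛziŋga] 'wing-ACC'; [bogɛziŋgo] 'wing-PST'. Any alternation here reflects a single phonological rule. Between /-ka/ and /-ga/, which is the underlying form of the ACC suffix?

/-ka/

The ACC morpheme has two allomorphs, [-ga] and [-ka].
The PST suffix, which begins with [g], is invariant after every stem; so [g] is not altered by any rule here.
The ACC suffix is therefore /-ka/ underlyingly, with post-nasal voicing: voiceless stops become voiced after a nasal.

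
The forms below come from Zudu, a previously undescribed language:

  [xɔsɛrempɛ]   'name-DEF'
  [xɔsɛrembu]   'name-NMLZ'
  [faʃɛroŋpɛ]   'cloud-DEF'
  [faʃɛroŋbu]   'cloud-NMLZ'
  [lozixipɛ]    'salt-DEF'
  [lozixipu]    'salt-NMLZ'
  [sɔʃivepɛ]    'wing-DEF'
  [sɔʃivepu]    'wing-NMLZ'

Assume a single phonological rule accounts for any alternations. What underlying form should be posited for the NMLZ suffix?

/-bu/

The NMLZ suffix surfaces as [-bu] and [-pu], depending on the final segment of the stem.
By contrast the DEF suffix keeps its initial [p] throughout — that segment must be underlying.
The NMLZ suffix is therefore /-bu/ underlyingly, with post-vocalic devoicing: voiced stops become voiceless after a vowel.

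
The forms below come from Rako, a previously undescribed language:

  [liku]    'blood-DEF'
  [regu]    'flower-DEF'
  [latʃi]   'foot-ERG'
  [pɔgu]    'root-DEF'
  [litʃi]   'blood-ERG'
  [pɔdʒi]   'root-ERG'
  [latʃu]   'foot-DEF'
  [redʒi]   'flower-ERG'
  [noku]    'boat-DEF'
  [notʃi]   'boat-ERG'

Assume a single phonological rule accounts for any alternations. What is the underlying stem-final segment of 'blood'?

/k/

The root 'blood' surfaces as [liku] and [litʃi], with a stem-final [k] ~ [tʃ] alternation.
But 'foot' keeps [tʃ] in both environments ([latʃu], [latʃi]), so there is no rule changing /tʃ/ to [k] before the DEF suffix.
So /k/ is underlying, and a rule of palatalization before a front vowel — /k/ and /g/ become palato-alveolar [tʃ] and [dʒ] before a front vowel — gives [tʃ].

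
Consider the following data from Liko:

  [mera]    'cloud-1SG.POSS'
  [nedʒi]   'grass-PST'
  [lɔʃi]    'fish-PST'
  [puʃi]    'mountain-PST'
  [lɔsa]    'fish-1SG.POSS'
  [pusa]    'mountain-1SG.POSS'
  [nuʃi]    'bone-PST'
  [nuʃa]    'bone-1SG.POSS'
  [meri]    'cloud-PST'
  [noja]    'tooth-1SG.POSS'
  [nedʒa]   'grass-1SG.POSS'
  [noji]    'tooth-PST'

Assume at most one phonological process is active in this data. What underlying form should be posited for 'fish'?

/lɔs/

In [lɔsa] and [lɔʃi] the final segment of 'fish' alternates: [s] ~ [ʃ].
If /ʃ/ were underlying and a rule turned it into [s] before the 1SG.POSS suffix, 'bone' would also alternate; but it has [ʃ] in both [nuʃa] and [nuʃi].
The alternation reflects palatalization before a front vowel: /s/ becomes palato-alveolar [ʃ] before a front vowel. /s/ is underlying.
The underlying form of 'fish' is therefore /lɔs/.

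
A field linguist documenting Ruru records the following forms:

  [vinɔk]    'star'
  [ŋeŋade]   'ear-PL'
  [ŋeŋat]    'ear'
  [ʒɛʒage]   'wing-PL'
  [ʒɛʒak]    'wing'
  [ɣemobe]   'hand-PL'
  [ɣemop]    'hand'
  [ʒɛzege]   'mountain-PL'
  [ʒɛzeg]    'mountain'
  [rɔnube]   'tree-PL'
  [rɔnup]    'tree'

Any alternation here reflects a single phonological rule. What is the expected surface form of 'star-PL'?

In [ʒɛʒage] and [ʒɛʒak] the final segment of 'wing' alternates: [g] ~ [k].
But 'mountain' keeps [g] in both environments ([ʒɛzege], [ʒɛzeg]), so there is no rule changing /g/ to [k] in isolation.
So /k/ is underlying, and a rule of intervocalic voicing — voiceless stops become voiced between vowels — gives [g].
From [vinɔk] the stem 'star' is /vinɔk/; between vowels this yields [vinɔge].

[vinɔge]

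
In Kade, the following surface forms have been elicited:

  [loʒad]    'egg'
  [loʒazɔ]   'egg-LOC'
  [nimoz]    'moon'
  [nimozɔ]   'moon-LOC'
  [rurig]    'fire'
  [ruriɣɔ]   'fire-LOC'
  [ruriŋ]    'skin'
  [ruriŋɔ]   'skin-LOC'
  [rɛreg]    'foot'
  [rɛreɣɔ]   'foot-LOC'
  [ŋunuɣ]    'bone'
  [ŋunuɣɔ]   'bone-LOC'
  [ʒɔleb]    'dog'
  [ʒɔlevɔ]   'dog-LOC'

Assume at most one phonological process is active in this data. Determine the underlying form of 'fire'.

/rurig/

In [rurig] and [ruriɣɔ] the final segment of 'fire' alternates: [g] ~ [ɣ].
The stem 'bone' ([ŋunuɣ], [ŋunuɣɔ]) shows [ɣ] unchanged in both environments, so [ɣ] cannot be basic with [g] derived in isolation.
The underlying segment must be /g/; voiced stops become fricatives between vowels, yielding [ɣ] there.
So 'fire' = /rurig/.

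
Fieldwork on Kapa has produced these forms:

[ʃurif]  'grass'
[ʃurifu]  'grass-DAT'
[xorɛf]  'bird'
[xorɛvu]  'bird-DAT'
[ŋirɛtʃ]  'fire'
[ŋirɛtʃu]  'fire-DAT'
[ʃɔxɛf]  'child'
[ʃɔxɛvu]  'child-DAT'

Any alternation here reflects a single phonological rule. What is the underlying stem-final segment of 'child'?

The root 'child' surfaces as [ʃɔxɛf] and [ʃɔxɛvu], with a stem-final [f] ~ [v] alternation.
But 'grass' keeps [f] in both environments ([ʃurif], [ʃurifu]), so there is no rule changing /f/ to [v] before the DAT suffix.
The underlying segment must be /v/; voiced obstruents become voiceless word-finally, yielding [f] there.

/v/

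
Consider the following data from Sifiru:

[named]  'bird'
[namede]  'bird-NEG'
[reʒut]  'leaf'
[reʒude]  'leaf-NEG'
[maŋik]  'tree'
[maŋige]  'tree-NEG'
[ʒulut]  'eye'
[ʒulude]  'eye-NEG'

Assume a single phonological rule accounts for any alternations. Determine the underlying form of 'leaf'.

In [reʒut] and [reʒude] the final segment of 'leaf' alternates: [t] ~ [d].
The stem 'bird' ([named], [namede]) shows [d] unchanged in both environments, so [d] cannot be basic with [t] derived in isolation.
The alternation reflects intervocalic voicing: voiceless stops become voiced between vowels. /t/ is underlying.

/reʒut/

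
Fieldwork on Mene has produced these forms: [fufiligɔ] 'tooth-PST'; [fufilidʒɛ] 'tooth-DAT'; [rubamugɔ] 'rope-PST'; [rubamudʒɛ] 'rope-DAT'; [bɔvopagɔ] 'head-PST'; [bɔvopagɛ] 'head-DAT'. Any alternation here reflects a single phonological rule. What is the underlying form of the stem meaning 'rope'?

In [rubamugɔ] and [rubamudʒɛ] the final segment of 'rope' alternates: [g] ~ [dʒ].
If /g/ were underlying and a rule turned it into [dʒ] before the DAT suffix, 'head' would also alternate; but it has [g] in both [bɔvopagɔ] and [bɔvopagɛ].
The alternation reflects depalatalization: palato-alveolar /dʒ/ becomes [g] when no front vowel follows. /dʒ/ is underlying.
The underlying form of 'rope' is therefore /rubamudʒ/.

/rubamudʒ/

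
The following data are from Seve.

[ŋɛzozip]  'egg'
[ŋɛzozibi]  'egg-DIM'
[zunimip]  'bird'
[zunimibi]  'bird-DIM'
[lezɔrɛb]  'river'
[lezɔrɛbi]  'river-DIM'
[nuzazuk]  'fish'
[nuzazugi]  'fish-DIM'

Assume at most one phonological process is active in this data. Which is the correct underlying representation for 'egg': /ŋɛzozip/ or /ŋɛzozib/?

/ŋɛzozip/

'egg' shows [p] ~ [b] at the end of the stem ([ŋɛzozip] vs [ŋɛzozibi]).
The stem 'river' ([lezɔrɛb], [lezɔrɛbi]) shows [b] unchanged in both environments, so [b] cannot be basic with [p] derived in isolation.
So /p/ is underlying, and a rule of intervocalic voicing — voiceless stops become voiced between vowels — gives [b].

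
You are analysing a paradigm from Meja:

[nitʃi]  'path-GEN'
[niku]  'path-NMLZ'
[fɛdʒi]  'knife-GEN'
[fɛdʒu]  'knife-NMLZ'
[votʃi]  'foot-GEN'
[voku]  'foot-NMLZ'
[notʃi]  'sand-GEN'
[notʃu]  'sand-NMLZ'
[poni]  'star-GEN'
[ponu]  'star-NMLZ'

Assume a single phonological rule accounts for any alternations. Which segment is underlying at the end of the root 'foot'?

The root 'foot' surfaces as [votʃi] and [voku], with a stem-final [tʃ] ~ [k] alternation.
The stem 'sand' ([notʃi], [notʃu]) shows [tʃ] unchanged in both environments, so [tʃ] cannot be basic with [k] derived before the NMLZ suffix.
So /k/ is underlying, and a rule of palatalization before a front vowel — /k/ becomes palato-alveolar [tʃ] before a front vowel — gives [tʃ].

/k/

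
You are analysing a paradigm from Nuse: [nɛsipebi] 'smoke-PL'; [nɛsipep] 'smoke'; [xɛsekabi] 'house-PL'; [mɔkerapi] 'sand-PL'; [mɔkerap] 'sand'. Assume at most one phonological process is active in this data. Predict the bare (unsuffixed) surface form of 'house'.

The root 'smoke' surfaces as [nɛsipebi] and [nɛsipep], with a stem-final [b] ~ [p] alternation.
Compare 'sand', with invariant [p] in [mɔkerapi] and [mɔkerap]: an analysis with underlying /p/ and a rule producing [b] before the PL suffix would wrongly predict alternation here too.
The alternation reflects word-final obstruent devoicing: voiced obstruents become voiceless word-finally. /b/ is underlying.
From [xɛsekabi] the stem 'house' is /xɛsekab/; word-finally this yields [xɛsekap].

[xɛsekap]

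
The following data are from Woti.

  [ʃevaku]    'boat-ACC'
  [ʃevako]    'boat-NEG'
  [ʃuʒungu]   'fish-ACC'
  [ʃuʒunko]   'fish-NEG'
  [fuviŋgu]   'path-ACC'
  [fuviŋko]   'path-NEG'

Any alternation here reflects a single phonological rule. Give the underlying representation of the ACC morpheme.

The ACC suffix surfaces as [-gu] and [-ku], depending on the final segment of the stem.
By contrast the NEG suffix keeps its initial [k] throughout — that segment must be underlying.
So the underlying form is /-gu/, and voiced stops become voiceless after a vowel.

/-gu/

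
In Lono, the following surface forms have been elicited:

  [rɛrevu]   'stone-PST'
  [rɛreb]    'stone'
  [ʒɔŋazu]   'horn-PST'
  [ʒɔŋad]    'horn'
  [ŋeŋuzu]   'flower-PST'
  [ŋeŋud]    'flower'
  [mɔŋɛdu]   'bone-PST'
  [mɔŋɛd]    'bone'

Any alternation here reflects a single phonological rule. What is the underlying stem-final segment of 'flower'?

/z/

In [ŋeŋuzu] and [ŋeŋud] the final segment of 'flower' alternates: [z] ~ [d].
The stem 'bone' ([mɔŋɛdu], [mɔŋɛd]) shows [d] unchanged in both environments, so [d] cannot be basic with [z] derived before the PST suffix.
So /z/ is underlying, and a rule of word-final hardening — voiced fricatives become stops word-finally — gives [d].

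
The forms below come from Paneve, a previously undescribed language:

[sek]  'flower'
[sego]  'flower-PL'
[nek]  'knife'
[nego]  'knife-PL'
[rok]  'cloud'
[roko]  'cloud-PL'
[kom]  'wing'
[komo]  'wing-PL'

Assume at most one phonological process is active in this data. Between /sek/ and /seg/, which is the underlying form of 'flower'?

The root 'flower' surfaces as [sek] and [sego], with a stem-final [k] ~ [g] alternation.
Compare 'cloud', with invariant [k] in [rok] and [roko]: an analysis with underlying /k/ and a rule producing [g] before the PL suffix would wrongly predict alternation here too.
The underlying segment must be /g/; voiced obstruents become voiceless word-finally, yielding [k] there.

/seg/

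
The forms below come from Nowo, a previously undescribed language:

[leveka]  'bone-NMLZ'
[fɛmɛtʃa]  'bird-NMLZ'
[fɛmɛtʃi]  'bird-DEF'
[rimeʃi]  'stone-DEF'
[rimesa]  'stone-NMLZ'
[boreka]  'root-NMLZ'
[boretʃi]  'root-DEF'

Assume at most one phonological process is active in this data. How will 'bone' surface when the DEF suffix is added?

The root 'root' surfaces as [boreka] and [boretʃi], with a stem-final [k] ~ [tʃ] alternation.
The stem 'bird' ([fɛmɛtʃa], [fɛmɛtʃi]) shows [tʃ] unchanged in both environments, so [tʃ] cannot be basic with [k] derived before the NMLZ suffix.
So /k/ is underlying, and a rule of palatalization before a front vowel — /k/ and /s/ become palato-alveolar [tʃ] and [ʃ] before a front vowel — gives [tʃ].
The one attested form of 'bone', [leveka], shows underlying /levek/. Applying the same rule before a front vowel gives [levetʃi].

[levetʃi]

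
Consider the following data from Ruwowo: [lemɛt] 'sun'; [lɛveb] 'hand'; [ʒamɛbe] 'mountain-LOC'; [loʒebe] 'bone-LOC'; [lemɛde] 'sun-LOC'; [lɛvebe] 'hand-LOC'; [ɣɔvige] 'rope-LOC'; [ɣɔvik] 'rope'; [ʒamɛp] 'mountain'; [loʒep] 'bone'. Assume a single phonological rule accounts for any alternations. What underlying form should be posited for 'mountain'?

The stem for 'mountain' ends in [b] in [ʒamɛbe] but [p] in [ʒamɛp].
If /b/ were underlying and a rule turned it into [p] in isolation, 'hand' would also alternate; but it has [b] in both [lɛvebe] and [lɛveb].
Therefore /p/ is basic and [b] is derived by intervocalic voicing (voiceless stops become voiced between vowels).
The underlying form of 'mountain' is therefore /ʒamɛp/.

/ʒamɛp/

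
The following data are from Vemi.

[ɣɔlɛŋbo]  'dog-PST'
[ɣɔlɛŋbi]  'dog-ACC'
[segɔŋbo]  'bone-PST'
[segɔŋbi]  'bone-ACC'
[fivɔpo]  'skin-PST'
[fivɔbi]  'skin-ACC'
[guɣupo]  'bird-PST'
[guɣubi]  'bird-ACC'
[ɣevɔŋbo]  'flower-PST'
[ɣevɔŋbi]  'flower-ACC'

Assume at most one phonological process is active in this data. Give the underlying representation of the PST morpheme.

The PST suffix surfaces as [-bo] and [-po], depending on the final segment of the stem.
By contrast the ACC suffix keeps its initial [b] throughout — that segment must be underlying.
So the underlying form is /-po/, and voiceless stops become voiced after a nasal.

/-po/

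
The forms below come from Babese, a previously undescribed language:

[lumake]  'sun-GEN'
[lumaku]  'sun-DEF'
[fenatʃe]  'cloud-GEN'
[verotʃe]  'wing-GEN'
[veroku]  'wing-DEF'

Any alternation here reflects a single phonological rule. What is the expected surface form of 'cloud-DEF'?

[fenaku]

The root 'wing' surfaces as [verotʃe] and [veroku], with a stem-final [tʃ] ~ [k] alternation.
If /k/ were underlying and a rule turned it into [tʃ] before the GEN suffix, 'sun' would also alternate; but it has [k] in both [lumake] and [lumaku].
The alternation reflects depalatalization: palato-alveolar /tʃ/ becomes [k] when no front vowel follows. /tʃ/ is underlying.
From [fenatʃe] the stem 'cloud' is /fenatʃ/; when no front vowel follows this yields [fenaku].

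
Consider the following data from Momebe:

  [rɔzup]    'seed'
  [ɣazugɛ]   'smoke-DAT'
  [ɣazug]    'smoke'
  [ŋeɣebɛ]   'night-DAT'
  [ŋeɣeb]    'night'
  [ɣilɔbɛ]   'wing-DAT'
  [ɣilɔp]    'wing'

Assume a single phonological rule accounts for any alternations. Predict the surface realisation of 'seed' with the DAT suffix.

'wing' shows [b] ~ [p] at the end of the stem ([ɣilɔbɛ] vs [ɣilɔp]).
If /b/ were underlying and a rule turned it into [p] in isolation, 'night' would also alternate; but it has [b] in both [ŋeɣebɛ] and [ŋeɣeb].
The alternation reflects intervocalic voicing: voiceless stops become voiced between vowels. /p/ is underlying.
From [rɔzup] the stem 'seed' is /rɔzup/; between vowels this yields [rɔzubɛ].

[rɔzubɛ]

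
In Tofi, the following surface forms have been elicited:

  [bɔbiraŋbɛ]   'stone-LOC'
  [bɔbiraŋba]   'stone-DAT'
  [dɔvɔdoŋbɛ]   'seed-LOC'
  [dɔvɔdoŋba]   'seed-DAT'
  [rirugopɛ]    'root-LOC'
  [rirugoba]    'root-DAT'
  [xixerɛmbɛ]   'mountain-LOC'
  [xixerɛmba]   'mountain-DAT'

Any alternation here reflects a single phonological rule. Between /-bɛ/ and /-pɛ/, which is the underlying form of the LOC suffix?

/-pɛ/

The LOC morpheme has two allomorphs, [-bɛ] and [-pɛ].
By contrast the DAT suffix keeps its initial [b] throughout — that segment must be underlying.
So the underlying form is /-pɛ/, and voiceless stops become voiced after a nasal.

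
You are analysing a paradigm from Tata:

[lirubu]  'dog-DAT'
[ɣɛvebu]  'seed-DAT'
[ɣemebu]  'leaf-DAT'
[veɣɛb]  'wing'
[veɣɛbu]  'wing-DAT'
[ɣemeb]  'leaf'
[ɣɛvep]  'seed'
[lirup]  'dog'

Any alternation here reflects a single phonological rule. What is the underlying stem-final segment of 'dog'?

/p/

'dog' shows [b] ~ [p] at the end of the stem ([lirubu] vs [lirup]).
But 'leaf' keeps [b] in both environments ([ɣemebu], [ɣemeb]), so there is no rule changing /b/ to [p] in isolation.
So /p/ is underlying, and a rule of intervocalic voicing — voiceless stops become voiced between vowels — gives [b].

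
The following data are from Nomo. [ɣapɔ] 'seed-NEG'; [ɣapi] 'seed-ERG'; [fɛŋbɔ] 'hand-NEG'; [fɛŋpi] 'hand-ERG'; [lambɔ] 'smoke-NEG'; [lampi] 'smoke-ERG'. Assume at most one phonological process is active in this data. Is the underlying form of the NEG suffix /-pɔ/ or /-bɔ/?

/-bɔ/

The NEG morpheme has two allomorphs, [-bɔ] and [-pɔ].
By contrast the ERG suffix keeps its initial [p] throughout — that segment must be underlying.
So the underlying form is /-bɔ/, and voiced stops become voiceless after a vowel.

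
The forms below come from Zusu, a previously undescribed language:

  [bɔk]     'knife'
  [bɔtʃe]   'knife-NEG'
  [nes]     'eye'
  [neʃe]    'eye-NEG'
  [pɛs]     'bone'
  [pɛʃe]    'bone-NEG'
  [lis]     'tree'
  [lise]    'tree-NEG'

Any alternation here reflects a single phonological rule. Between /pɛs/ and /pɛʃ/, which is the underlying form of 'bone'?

/pɛʃ/

In [pɛs] and [pɛʃe] the final segment of 'bone' alternates: [s] ~ [ʃ].
If /s/ were underlying and a rule turned it into [ʃ] before the NEG suffix, 'tree' would also alternate; but it has [s] in both [lis] and [lise].
Therefore /ʃ/ is basic and [s] is derived by depalatalization (palato-alveolar /tʃ/ and /ʃ/ become [k] and [s] when no front vowel follows).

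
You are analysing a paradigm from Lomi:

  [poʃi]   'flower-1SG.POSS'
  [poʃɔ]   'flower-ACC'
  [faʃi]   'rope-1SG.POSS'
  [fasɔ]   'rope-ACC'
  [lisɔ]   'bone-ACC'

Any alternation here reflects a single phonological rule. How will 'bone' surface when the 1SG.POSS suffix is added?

'rope' shows [ʃ] ~ [s] at the end of the stem ([faʃi] vs [fasɔ]).
But 'flower' keeps [ʃ] in both environments ([poʃi], [poʃɔ]), so there is no rule changing /ʃ/ to [s] before the ACC suffix.
The underlying segment must be /s/; /s/ becomes palato-alveolar [ʃ] before a front vowel, yielding [ʃ] there.
From [lisɔ] the stem 'bone' is /lis/; before a front vowel this yields [liʃi].

[liʃi]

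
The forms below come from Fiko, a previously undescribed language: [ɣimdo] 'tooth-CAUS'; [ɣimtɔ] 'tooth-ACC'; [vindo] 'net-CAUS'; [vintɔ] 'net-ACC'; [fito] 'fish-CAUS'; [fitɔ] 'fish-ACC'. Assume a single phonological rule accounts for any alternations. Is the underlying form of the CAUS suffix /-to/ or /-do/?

The CAUS morpheme has two allomorphs, [-do] and [-to].
The ACC suffix, which begins with [t], is invariant after every stem; so [t] is not altered by any rule here.
The CAUS suffix is therefore /-do/ underlyingly, with post-vocalic devoicing: voiced stops become voiceless after a vowel.

/-do/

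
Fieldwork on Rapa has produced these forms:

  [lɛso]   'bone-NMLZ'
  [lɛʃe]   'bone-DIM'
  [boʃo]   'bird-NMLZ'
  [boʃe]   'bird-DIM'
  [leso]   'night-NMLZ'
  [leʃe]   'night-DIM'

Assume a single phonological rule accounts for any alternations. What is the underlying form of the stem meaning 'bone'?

'bone' shows [s] ~ [ʃ] at the end of the stem ([lɛso] vs [lɛʃe]).
If /ʃ/ were underlying and a rule turned it into [s] before the NMLZ suffix, 'bird' would also alternate; but it has [ʃ] in both [boʃo] and [boʃe].
The underlying segment must be /s/; /s/ becomes palato-alveolar [ʃ] before a front vowel, yielding [ʃ] there.

/lɛs/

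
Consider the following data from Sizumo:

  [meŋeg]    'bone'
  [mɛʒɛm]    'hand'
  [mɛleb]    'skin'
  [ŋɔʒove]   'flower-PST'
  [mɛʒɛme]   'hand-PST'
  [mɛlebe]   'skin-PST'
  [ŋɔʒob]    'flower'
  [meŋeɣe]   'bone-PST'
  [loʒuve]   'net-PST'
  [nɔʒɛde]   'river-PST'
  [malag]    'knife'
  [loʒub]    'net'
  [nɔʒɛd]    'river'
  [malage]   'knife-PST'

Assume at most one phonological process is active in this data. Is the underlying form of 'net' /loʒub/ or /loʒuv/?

/loʒuv/

The root 'net' surfaces as [loʒuve] and [loʒub], with a stem-final [v] ~ [b] alternation.
But 'skin' keeps [b] in both environments ([mɛlebe], [mɛleb]), so there is no rule changing /b/ to [v] before the PST suffix.
The alternation reflects word-final hardening: voiced fricatives become stops word-finally. /v/ is underlying.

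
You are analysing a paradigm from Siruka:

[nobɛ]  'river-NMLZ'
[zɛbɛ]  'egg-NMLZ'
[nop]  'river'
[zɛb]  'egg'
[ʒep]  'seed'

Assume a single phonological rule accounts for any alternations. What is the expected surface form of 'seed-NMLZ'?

[ʒebɛ]

The stem for 'river' ends in [b] in [nobɛ] but [p] in [nop].
But 'egg' keeps [b] in both environments ([zɛbɛ], [zɛb]), so there is no rule changing /b/ to [p] in isolation.
The alternation reflects intervocalic voicing: voiceless stops become voiced between vowels. /p/ is underlying.
From [ʒep] the stem 'seed' is /ʒep/; between vowels this yields [ʒebɛ].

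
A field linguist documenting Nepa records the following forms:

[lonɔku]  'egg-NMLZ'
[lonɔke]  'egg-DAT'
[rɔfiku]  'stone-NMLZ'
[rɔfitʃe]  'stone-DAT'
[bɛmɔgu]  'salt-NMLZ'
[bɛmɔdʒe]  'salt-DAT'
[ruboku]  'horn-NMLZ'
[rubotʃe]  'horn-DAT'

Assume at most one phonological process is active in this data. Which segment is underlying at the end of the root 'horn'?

/tʃ/

'horn' shows [k] ~ [tʃ] at the end of the stem ([ruboku] vs [rubotʃe]).
Compare 'egg', with invariant [k] in [lonɔku] and [lonɔke]: an analysis with underlying /k/ and a rule producing [tʃ] before the DAT suffix would wrongly predict alternation here too.
The underlying segment must be /tʃ/; palato-alveolar /tʃ/ and /dʒ/ become [k] and [g] when no front vowel follows, yielding [k] there.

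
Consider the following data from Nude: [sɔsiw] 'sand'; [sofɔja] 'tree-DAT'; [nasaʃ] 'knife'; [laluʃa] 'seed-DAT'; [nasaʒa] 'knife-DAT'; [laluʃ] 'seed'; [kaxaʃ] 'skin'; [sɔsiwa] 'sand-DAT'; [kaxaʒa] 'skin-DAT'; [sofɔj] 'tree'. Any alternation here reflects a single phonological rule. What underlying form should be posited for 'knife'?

/nasaʒ/

'knife' shows [ʒ] ~ [ʃ] at the end of the stem ([nasaʒa] vs [nasaʃ]).
Compare 'seed', with invariant [ʃ] in [laluʃa] and [laluʃ]: an analysis with underlying /ʃ/ and a rule producing [ʒ] before the DAT suffix would wrongly predict alternation here too.
So /ʒ/ is underlying, and a rule of word-final obstruent devoicing — voiced obstruents become voiceless word-finally — gives [ʃ].
Hence 'knife' is /nasaʒ/ underlyingly.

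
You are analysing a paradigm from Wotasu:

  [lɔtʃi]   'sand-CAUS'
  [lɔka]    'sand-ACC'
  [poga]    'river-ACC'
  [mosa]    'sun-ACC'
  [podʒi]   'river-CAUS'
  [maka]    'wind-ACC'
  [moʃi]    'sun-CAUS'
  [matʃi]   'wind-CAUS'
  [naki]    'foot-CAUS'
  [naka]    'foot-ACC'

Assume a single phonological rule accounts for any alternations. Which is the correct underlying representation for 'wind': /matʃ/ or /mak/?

The stem for 'wind' ends in [k] in [maka] but [tʃ] in [matʃi].
Compare 'foot', with invariant [k] in [naka] and [naki]: an analysis with underlying /k/ and a rule producing [tʃ] before the CAUS suffix would wrongly predict alternation here too.
Therefore /tʃ/ is basic and [k] is derived by depalatalization (palato-alveolar /tʃ/, /dʒ/ and /ʃ/ become [k], [g] and [s] when no front vowel follows).

/matʃ/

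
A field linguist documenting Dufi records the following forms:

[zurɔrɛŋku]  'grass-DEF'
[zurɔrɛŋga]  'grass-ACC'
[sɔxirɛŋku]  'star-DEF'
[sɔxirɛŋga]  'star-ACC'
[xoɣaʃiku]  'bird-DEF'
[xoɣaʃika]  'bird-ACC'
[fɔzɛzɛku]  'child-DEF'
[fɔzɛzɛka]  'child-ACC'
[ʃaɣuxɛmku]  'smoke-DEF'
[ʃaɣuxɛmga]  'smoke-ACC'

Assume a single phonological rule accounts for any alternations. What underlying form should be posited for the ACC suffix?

The ACC suffix surfaces as [-ga] and [-ka], depending on the final segment of the stem.
By contrast the DEF suffix keeps its initial [k] throughout — that segment must be underlying.
So the underlying form is /-ga/, and voiced stops become voiceless after a vowel.

/-ga/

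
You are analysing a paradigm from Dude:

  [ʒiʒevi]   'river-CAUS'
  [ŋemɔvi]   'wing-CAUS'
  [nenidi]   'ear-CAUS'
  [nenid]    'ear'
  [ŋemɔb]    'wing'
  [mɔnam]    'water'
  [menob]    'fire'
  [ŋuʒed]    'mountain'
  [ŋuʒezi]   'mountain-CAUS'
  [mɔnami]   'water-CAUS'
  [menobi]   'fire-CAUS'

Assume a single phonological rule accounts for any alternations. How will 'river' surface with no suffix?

[ʒiʒeb]

The root 'wing' surfaces as [ŋemɔvi] and [ŋemɔb], with a stem-final [v] ~ [b] alternation.
The stem 'fire' ([menobi], [menob]) shows [b] unchanged in both environments, so [b] cannot be basic with [v] derived before the CAUS suffix.
So /v/ is underlying, and a rule of word-final hardening — voiced fricatives become stops word-finally — gives [b].
The one attested form of 'river', [ʒiʒevi], shows underlying /ʒiʒev/. Applying the same rule word-finally gives [ʒiʒeb].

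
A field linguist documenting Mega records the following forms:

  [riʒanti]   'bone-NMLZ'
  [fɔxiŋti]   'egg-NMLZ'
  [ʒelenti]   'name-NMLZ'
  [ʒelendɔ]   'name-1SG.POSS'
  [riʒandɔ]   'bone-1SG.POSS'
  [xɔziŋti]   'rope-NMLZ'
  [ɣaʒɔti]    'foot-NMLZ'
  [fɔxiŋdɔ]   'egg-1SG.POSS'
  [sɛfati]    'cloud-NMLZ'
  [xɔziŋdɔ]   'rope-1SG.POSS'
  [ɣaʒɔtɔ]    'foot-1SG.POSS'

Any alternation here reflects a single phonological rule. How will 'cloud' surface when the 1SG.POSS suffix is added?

[sɛfatɔ]

The 1SG.POSS morpheme has two allomorphs, [-dɔ] and [-tɔ].
By contrast the NMLZ suffix keeps its initial [t] throughout — that segment must be underlying.
The 1SG.POSS suffix is therefore /-dɔ/ underlyingly, with post-vocalic devoicing: voiced stops become voiceless after a vowel.
After 'cloud', which ends in a vowel, the suffix surfaces as [-tɔ], giving [sɛfatɔ].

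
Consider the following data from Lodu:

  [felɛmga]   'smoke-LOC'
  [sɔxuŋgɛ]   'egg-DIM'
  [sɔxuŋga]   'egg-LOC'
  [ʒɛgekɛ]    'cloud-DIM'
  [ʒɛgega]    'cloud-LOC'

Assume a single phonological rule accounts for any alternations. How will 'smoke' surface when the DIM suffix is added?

The DIM suffix surfaces as [-gɛ] and [-kɛ], depending on the final segment of the stem.
The LOC suffix, which begins with [g], is invariant after every stem; so [g] is not altered by any rule here.
So the underlying form is /-kɛ/, and voiceless stops become voiced after a nasal.
After 'smoke', which ends in a nasal, the suffix surfaces as [-gɛ], giving [felɛmgɛ].

[felɛmgɛ]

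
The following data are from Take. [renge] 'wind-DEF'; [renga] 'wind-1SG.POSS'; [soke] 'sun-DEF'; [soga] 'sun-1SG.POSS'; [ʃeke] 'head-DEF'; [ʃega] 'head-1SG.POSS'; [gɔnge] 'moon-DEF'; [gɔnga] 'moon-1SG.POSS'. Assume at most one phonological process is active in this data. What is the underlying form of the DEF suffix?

The DEF morpheme has two allomorphs, [-ge] and [-ke].
By contrast the 1SG.POSS suffix keeps its initial [g] throughout — that segment must be underlying.
So the underlying form is /-ke/, and voiceless stops become voiced after a nasal.

/-ke/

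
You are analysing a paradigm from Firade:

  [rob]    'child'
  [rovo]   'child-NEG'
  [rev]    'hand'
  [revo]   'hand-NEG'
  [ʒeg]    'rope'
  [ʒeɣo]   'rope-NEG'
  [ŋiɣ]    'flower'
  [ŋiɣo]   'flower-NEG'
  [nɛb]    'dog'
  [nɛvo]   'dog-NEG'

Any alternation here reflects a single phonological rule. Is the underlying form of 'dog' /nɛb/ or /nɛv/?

The stem for 'dog' ends in [b] in [nɛb] but [v] in [nɛvo].
But 'hand' keeps [v] in both environments ([rev], [revo]), so there is no rule changing /v/ to [b] in isolation.
The alternation reflects intervocalic spirantization: voiced stops become fricatives between vowels. /b/ is underlying.

/nɛb/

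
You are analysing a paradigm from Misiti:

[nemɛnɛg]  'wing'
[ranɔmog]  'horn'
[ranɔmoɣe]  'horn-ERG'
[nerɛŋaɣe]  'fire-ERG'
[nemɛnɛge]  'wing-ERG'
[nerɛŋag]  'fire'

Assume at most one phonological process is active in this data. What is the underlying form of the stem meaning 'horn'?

/ranɔmoɣ/

'horn' shows [ɣ] ~ [g] at the end of the stem ([ranɔmoɣe] vs [ranɔmog]).
Compare 'wing', with invariant [g] in [nemɛnɛge] and [nemɛnɛg]: an analysis with underlying /g/ and a rule producing [ɣ] before the ERG suffix would wrongly predict alternation here too.
The underlying segment must be /ɣ/; voiced fricatives become stops word-finally, yielding [g] there.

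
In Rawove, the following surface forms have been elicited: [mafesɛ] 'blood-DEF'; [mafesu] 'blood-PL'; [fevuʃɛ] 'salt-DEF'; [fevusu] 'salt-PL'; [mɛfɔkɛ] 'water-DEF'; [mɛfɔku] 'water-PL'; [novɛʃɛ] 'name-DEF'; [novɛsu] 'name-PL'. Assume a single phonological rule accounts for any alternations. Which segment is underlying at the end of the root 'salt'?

The root 'salt' surfaces as [fevuʃɛ] and [fevusu], with a stem-final [ʃ] ~ [s] alternation.
Compare 'blood', with invariant [s] in [mafesɛ] and [mafesu]: an analysis with underlying /s/ and a rule producing [ʃ] before the DEF suffix would wrongly predict alternation here too.
The underlying segment must be /ʃ/; palato-alveolar /ʃ/ becomes [s] when no front vowel follows, yielding [s] there.

/ʃ/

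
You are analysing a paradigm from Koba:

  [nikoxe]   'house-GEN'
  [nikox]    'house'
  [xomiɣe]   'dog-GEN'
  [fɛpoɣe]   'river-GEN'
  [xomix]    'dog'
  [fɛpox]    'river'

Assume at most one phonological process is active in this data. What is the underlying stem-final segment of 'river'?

/ɣ/

The stem for 'river' ends in [ɣ] in [fɛpoɣe] but [x] in [fɛpox].
If /x/ were underlying and a rule turned it into [ɣ] before the GEN suffix, 'house' would also alternate; but it has [x] in both [nikoxe] and [nikox].
The alternation reflects word-final obstruent devoicing: voiced obstruents become voiceless word-finally. /ɣ/ is underlying.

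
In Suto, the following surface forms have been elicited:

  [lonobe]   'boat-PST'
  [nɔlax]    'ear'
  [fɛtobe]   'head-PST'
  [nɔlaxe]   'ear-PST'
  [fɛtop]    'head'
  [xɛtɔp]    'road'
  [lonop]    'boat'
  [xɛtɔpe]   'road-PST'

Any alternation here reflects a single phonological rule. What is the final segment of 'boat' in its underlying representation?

In [lonop] and [lonobe] the final segment of 'boat' alternates: [p] ~ [b].
But 'road' keeps [p] in both environments ([xɛtɔp], [xɛtɔpe]), so there is no rule changing /p/ to [b] before the PST suffix.
The underlying segment must be /b/; voiced obstruents become voiceless word-finally, yielding [p] there.

/b/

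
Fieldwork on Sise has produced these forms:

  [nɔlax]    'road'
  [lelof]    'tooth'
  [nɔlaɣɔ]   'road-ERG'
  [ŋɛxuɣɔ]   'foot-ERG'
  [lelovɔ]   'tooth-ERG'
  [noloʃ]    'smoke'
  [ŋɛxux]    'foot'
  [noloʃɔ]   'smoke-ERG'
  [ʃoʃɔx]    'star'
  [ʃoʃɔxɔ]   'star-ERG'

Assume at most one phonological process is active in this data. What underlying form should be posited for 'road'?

/nɔlaɣ/

The stem for 'road' ends in [x] in [nɔlax] but [ɣ] in [nɔlaɣɔ].
But 'star' keeps [x] in both environments ([ʃoʃɔx], [ʃoʃɔxɔ]), so there is no rule changing /x/ to [ɣ] before the ERG suffix.
So /ɣ/ is underlying, and a rule of word-final obstruent devoicing — voiced obstruents become voiceless word-finally — gives [x].
So 'road' = /nɔlaɣ/.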